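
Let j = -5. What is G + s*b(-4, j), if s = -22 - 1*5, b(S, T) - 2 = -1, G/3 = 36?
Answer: 81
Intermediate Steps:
G = 108 (G = 3*36 = 108)
b(S, T) = 1 (b(S, T) = 2 - 1 = 1)
s = -27 (s = -22 - 5 = -27)
G + s*b(-4, j) = 108 - 27*1 = 108 - 27 = 81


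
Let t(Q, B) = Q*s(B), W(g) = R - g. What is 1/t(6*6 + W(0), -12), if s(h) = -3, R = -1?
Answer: -1/105 ≈ -0.0095238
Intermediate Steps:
W(g) = -1 - g
t(Q, B) = -3*Q (t(Q, B) = Q*(-3) = -3*Q)
1/t(6*6 + W(0), -12) = 1/(-3*(6*6 + (-1 - 1*0))) = 1/(-3*(36 + (-1 + 0))) = 1/(-3*(36 - 1)) = 1/(-3*35) = 1/(-105) = -1/105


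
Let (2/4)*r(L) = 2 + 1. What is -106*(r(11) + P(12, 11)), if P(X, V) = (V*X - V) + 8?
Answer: -14310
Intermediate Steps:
P(X, V) = 8 - V + V*X (P(X, V) = (-V + V*X) + 8 = 8 - V + V*X)
r(L) = 6 (r(L) = 2*(2 + 1) = 2*3 = 6)
-106*(r(11) + P(12, 11)) = -106*(6 + (8 - 1*11 + 11*12)) = -106*(6 + (8 - 11 + 132)) = -106*(6 + 129) = -106*135 = -14310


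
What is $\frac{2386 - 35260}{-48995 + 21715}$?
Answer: $\frac{16437}{13640} \approx 1.2051$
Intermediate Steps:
$\frac{2386 - 35260}{-48995 + 21715} = - \frac{32874}{-27280} = \left(-32874\right) \left(- \frac{1}{27280}\right) = \frac{16437}{13640}$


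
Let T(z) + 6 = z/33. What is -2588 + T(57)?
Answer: -28515/11 ≈ -2592.3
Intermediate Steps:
T(z) = -6 + z/33
-2588 + T(57) = -2588 + (-6 + (1/33)*57) = -2588 + (-6 + 19/11) = -2588 - 47/11 = -28515/11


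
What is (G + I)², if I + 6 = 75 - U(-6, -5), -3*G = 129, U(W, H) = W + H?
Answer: 1369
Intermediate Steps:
U(W, H) = H + W
G = -43 (G = -⅓*129 = -43)
I = 80 (I = -6 + (75 - (-5 - 6)) = -6 + (75 - 1*(-11)) = -6 + (75 + 11) = -6 + 86 = 80)
(G + I)² = (-43 + 80)² = 37² = 1369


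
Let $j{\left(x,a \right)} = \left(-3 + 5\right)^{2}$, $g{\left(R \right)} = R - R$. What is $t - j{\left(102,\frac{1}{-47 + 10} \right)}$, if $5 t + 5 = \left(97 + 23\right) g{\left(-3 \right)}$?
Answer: $-5$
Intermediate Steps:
$g{\left(R \right)} = 0$
$j{\left(x,a \right)} = 4$ ($j{\left(x,a \right)} = 2^{2} = 4$)
$t = -1$ ($t = -1 + \frac{\left(97 + 23\right) 0}{5} = -1 + \frac{120 \cdot 0}{5} = -1 + \frac{1}{5} \cdot 0 = -1 + 0 = -1$)
$t - j{\left(102,\frac{1}{-47 + 10} \right)} = -1 - 4 = -5$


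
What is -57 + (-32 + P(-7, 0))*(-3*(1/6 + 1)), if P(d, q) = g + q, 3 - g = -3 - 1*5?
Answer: 33/2 ≈ 16.500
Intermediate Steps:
g = 11 (g = 3 - (-3 - 1*5) = 3 - (-3 - 5) = 3 - 1*(-8) = 3 + 8 = 11)
P(d, q) = 11 + q
-57 + (-32 + P(-7, 0))*(-3*(1/6 + 1)) = -57 + (-32 + (11 + 0))*(-3*(1/6 + 1)) = -57 + (-32 + 11)*(-3*(⅙ + 1)) = -57 - (-63)*7/6 = -57 - 21*(-7/2) = -57 + 147/2 = 33/2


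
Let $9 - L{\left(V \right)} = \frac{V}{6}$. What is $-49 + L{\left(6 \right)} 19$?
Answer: $103$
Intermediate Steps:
$L{\left(V \right)} = 9 - \frac{V}{6}$
$-49 + L{\left(6 \right)} 19 = -49 + \left(9 - 1\right) 19 = -49 + 8 \cdot 19 = -49 + 152 = 103$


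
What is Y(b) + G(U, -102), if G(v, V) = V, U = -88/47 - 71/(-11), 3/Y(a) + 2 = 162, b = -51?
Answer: -16317/160 ≈ -101.98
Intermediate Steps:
Y(a) = 3/160 (Y(a) = 3/(-2 + 162) = 3/160)
U = 2369/517 (U = -88*1/47 - 71*(-1/11) = -88/47 + 71/11 = 2369/517 ≈ 4.5822)
Y(b) + G(U, -102) = 3/160 - 102 = -16317/160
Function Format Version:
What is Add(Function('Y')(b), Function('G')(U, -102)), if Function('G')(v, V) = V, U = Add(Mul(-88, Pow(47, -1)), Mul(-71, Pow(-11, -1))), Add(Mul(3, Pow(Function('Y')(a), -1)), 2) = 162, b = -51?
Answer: Rational(-16317, 160) ≈ -101.98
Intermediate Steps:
Function('Y')(a) = Rational(3, 160) (Function('Y')(a) = Mul(3, Pow(Add(-2, 162), -1)) = Mul(3, Pow(160, -1)) = Mul(3, Rational(1, 160)) = Rational(3, 160))
U = Rational(2369, 517) (U = Add(Mul(-88, Rational(1, 47)), Mul(-71, Rational(-1, 11))) = Add(Rational(-88, 47), Rational(71, 11)) = Rational(2369, 517) ≈ 4.5822)
Add(Function('Y')(b), Function('G')(U, -102)) = Add(Rational(3, 160), -102) = Rational(-16317, 160)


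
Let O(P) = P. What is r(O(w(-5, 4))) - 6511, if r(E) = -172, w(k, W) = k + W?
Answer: -6683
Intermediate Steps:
w(k, W) = W + k
r(O(w(-5, 4))) - 6511 = -172 - 6511 = -6683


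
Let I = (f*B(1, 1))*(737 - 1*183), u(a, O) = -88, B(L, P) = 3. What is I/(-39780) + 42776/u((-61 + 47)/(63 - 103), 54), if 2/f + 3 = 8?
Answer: -88629572/182325 ≈ -486.11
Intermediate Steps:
f = ⅖ (f = 2/(-3 + 8) = 2/5 = 2*(⅕) = ⅖ ≈ 0.40000)
I = 3324/5 (I = ((⅖)*3)*(737 - 1*183) = 6*(737 - 183)/5 = (6/5)*554 = 3324/5 ≈ 664.80)
I/(-39780) + 42776/u((-61 + 47)/(63 - 103), 54) = (3324/5)/(-39780) + 42776/(-88) = (3324/5)*(-1/39780) + 42776*(-1/88) = -277/16575 - 5347/11 = -88629572/182325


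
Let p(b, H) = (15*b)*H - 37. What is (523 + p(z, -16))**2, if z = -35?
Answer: 78960996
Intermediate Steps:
p(b, H) = -37 + 15*H*b (p(b, H) = 15*H*b - 37 = -37 + 15*H*b)
(523 + p(z, -16))**2 = (523 + (-37 + 15*(-16)*(-35)))**2 = (523 + (-37 + 8400))**2 = (523 + 8363)**2 = 8886**2 = 78960996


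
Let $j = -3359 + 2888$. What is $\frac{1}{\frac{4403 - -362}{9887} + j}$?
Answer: $- \frac{9887}{4652012} \approx -0.0021253$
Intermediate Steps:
$j = -471$
$\frac{1}{\frac{4403 - -362}{9887} + j} = \frac{1}{\frac{4403 - -362}{9887} - 471} = \frac{1}{\left(4403 + 362\right) \frac{1}{9887} - 471} = \frac{1}{4765 \cdot \frac{1}{9887} - 471} = \frac{1}{\frac{4765}{9887} - 471} = \frac{1}{- \frac{4652012}{9887}} = - \frac{9887}{4652012}$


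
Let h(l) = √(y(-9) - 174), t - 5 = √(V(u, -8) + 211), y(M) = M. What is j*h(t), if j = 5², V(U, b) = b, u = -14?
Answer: 25*I*√183 ≈ 338.19*I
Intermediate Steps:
t = 5 + √203 (t = 5 + √(-8 + 211) = 5 + √203 ≈ 19.248)
j = 25
h(l) = I*√183 (h(l) = √(-9 - 174) = √(-183) = I*√183)
j*h(t) = 25*(I*√183) = 25*I*√183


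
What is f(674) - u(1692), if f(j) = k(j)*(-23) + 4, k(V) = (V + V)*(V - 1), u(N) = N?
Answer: -20867380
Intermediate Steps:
k(V) = 2*V*(-1 + V) (k(V) = (2*V)*(-1 + V) = 2*V*(-1 + V))
f(j) = 4 - 46*j*(-1 + j) (f(j) = (2*j*(-1 + j))*(-23) + 4 = -46*j*(-1 + j) + 4 = 4 - 46*j*(-1 + j))
f(674) - u(1692) = (4 - 46*674*(-1 + 674)) - 1*1692 = (4 - 46*674*673) - 1692 = (4 - 20865692) - 1692 = -20865688 - 1692 = -20867380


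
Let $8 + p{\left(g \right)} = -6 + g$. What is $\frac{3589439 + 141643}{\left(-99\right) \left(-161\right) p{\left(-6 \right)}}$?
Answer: $- \frac{621847}{53130} \approx -11.704$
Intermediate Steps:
$p{\left(g \right)} = -14 + g$ ($p{\left(g \right)} = -8 + \left(-6 + g\right) = -14 + g$)
$\frac{3589439 + 141643}{\left(-99\right) \left(-161\right) p{\left(-6 \right)}} = \frac{3589439 + 141643}{\left(-99\right) \left(-161\right) \left(-14 - 6\right)} = \frac{3731082}{15939 \left(-20\right)} = \frac{3731082}{-318780} = 3731082 \left(- \frac{1}{318780}\right) = - \frac{621847}{53130}$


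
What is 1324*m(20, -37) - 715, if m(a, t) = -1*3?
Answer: -4687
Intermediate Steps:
m(a, t) = -3
1324*m(20, -37) - 715 = 1324*(-3) - 715 = -3972 - 715 = -4687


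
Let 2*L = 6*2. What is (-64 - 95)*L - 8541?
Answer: -9495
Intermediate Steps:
L = 6 (L = (6*2)/2 = (½)*12 = 6)
(-64 - 95)*L - 8541 = (-64 - 95)*6 - 8541 = -159*6 - 8541 = -954 - 8541 = -9495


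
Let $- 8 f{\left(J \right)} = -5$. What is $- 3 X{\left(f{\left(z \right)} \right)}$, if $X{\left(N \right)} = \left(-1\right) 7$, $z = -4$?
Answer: $21$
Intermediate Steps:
$f{\left(J \right)} = \frac{5}{8}$ ($f{\left(J \right)} = \left(- \frac{1}{8}\right) \left(-5\right) = \frac{5}{8}$)
$X{\left(N \right)} = -7$
$- 3 X{\left(f{\left(z \right)} \right)} = \left(-3\right) \left(-7\right) = 21$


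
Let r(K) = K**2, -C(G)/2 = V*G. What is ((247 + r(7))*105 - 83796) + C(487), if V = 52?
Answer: -103364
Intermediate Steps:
C(G) = -104*G
((247 + r(7))*105 - 83796) + C(487) = ((247 + 7**2)*105 - 83796) - 104*487 = ((247 + 49)*105 - 83796) - 50648 = (296*105 - 83796) - 50648 = (31080 - 83796) - 50648 = -52716 - 50648 = -103364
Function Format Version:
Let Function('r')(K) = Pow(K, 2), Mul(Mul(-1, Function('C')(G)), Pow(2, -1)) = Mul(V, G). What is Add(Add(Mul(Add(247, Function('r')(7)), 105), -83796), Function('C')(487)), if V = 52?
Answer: -103364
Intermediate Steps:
Function('C')(G) = Mul(-104, G) (Function('C')(G) = Mul(-2, Mul(52, G)) = Mul(-104, G))
Add(Add(Mul(Add(247, Function('r')(7)), 105), -83796), Function('C')(487)) = Add(Add(Mul(Add(247, Pow(7, 2)), 105), -83796), Mul(-104, 487)) = Add(Add(Mul(Add(247, 49), 105), -83796), -50648) = Add(Add(Mul(296, 105), -83796), -50648) = Add(Add(31080, -83796), -50648) = Add(-52716, -50648) = -103364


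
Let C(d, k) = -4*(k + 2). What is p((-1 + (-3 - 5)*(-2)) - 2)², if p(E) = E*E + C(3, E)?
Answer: 11881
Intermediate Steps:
C(d, k) = -8 - 4*k (C(d, k) = -4*(2 + k) = -8 - 4*k)
p(E) = -8 + E² - 4*E (p(E) = E*E + (-8 - 4*E) = E² + (-8 - 4*E) = -8 + E² - 4*E)
p((-1 + (-3 - 5)*(-2)) - 2)² = (-8 + ((-1 + (-3 - 5)*(-2)) - 2)² - 4*((-1 + (-3 - 5)*(-2)) - 2))² = (-8 + ((-1 - 8*(-2)) - 2)² - 4*((-1 - 8*(-2)) - 2))² = (-8 + ((-1 + 16) - 2)² - 4*((-1 + 16) - 2))² = (-8 + (15 - 2)² - 4*(15 - 2))² = (-8 + 13² - 4*13)² = (-8 + 169 - 52)² = 109² = 11881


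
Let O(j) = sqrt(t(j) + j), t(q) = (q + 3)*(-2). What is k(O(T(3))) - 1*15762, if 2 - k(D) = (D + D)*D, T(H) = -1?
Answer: -15750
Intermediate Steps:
t(q) = -6 - 2*q (t(q) = (3 + q)*(-2) = -6 - 2*q)
O(j) = sqrt(-6 - j) (O(j) = sqrt((-6 - 2*j) + j) = sqrt(-6 - j))
k(D) = 2 - 2*D**2 (k(D) = 2 - (D + D)*D = 2 - 2*D*D = 2 - 2*D**2)
k(O(T(3))) - 1*15762 = (2 - 2*(sqrt(-6 - 1*(-1)))**2) - 1*15762 = (2 - 2*(sqrt(-6 + 1))**2) - 15762 = (2 - 2*(sqrt(-5))**2) - 15762 = (2 - 2*(I*sqrt(5))**2) - 15762 = (2 - 2*(-5)) - 15762 = (2 + 10) - 15762 = 12 - 15762 = -15750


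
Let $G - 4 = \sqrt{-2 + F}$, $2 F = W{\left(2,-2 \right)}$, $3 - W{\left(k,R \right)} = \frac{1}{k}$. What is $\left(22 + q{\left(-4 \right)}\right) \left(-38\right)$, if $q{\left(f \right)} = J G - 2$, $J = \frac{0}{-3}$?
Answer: $-760$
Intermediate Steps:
$W{\left(k,R \right)} = 3 - \frac{1}{k}$
$F = \frac{5}{4}$ ($F = \frac{3 - \frac{1}{2}}{2} = \frac{1}{2} \cdot \frac{5}{2} = \frac{5}{4} \approx 1.25$)
$G = 4 + \frac{i \sqrt{3}}{2}$ ($G = 4 + \sqrt{-2 + \frac{5}{4}} = 4 + \sqrt{- \frac{3}{4}} = 4 + \frac{i \sqrt{3}}{2} \approx 4.0 + 0.86602 i$)
$J = 0$ ($J = 0 \left(- \frac{1}{3}\right) = 0$)
$q{\left(f \right)} = -2$ ($q{\left(f \right)} = 0 \left(4 + \frac{i \sqrt{3}}{2}\right) - 2 = 0 - 2 = -2$)
$\left(22 + q{\left(-4 \right)}\right) \left(-38\right) = \left(22 - 2\right) \left(-38\right) = 20 \left(-38\right) = -760$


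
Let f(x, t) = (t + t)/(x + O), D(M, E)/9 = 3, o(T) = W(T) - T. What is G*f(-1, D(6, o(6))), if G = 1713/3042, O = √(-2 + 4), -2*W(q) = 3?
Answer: 5139/169 + 5139*√2/169 ≈ 73.412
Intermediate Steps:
W(q) = -3/2 (W(q) = -½*3 = -3/2)
O = √2 ≈ 1.4142
o(T) = -3/2 - T
D(M, E) = 27 (D(M, E) = 9*3 = 27)
f(x, t) = 2*t/(x + √2) (f(x, t) = (t + t)/(x + √2) = (2*t)/(x + √2) = 2*t/(x + √2))
G = 571/1014 (G = 1713*(1/3042) = 571/1014 ≈ 0.56312)
G*f(-1, D(6, o(6))) = 571*(2*27/(-1 + √2))/1014 = 571*(54/(-1 + √2))/1014 = 5139/(169*(-1 + √2))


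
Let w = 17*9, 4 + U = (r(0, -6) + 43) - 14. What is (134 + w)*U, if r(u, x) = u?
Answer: 7175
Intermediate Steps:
U = 25 (U = -4 + ((0 + 43) - 14) = -4 + (43 - 14) = -4 + 29 = 25)
w = 153
(134 + w)*U = (134 + 153)*25 = 287*25 = 7175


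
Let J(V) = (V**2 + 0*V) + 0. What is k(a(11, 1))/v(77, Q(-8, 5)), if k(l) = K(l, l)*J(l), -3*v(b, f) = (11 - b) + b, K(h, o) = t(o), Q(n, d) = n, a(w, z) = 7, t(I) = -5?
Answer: 735/11 ≈ 66.818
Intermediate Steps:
K(h, o) = -5
J(V) = V**2 (J(V) = (V**2 + 0) + 0 = V**2 + 0 = V**2)
v(b, f) = -11/3 (v(b, f) = -((11 - b) + b)/3 = -1/3*11 = -11/3)
k(l) = -5*l**2
k(a(11, 1))/v(77, Q(-8, 5)) = (-5*7**2)/(-11/3) = -5*49*(-3/11) = -245*(-3/11) = 735/11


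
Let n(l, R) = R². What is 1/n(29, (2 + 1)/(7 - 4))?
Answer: 1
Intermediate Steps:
1/n(29, (2 + 1)/(7 - 4)) = 1/(((2 + 1)/(7 - 4))²) = 1/((3/3)²) = 1/((3*(⅓))²) = 1/(1²) = 1/1 = 1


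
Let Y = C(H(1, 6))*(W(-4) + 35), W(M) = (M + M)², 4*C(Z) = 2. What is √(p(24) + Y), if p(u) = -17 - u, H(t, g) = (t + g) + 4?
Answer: √34/2 ≈ 2.9155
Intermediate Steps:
H(t, g) = 4 + g + t (H(t, g) = (g + t) + 4 = 4 + g + t)
C(Z) = ½ (C(Z) = (¼)*2 = ½)
W(M) = 4*M² (W(M) = (2*M)² = 4*M²)
Y = 99/2 (Y = (4*(-4)² + 35)/2 = (4*16 + 35)/2 = (64 + 35)/2 = (½)*99 = 99/2 ≈ 49.500)
√(p(24) + Y) = √((-17 - 1*24) + 99/2) = √((-17 - 24) + 99/2) = √(-41 + 99/2) = √(17/2) = √34/2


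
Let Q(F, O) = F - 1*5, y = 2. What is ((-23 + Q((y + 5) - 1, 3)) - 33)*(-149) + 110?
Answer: 8305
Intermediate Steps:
Q(F, O) = -5 + F (Q(F, O) = F - 5 = -5 + F)
((-23 + Q((y + 5) - 1, 3)) - 33)*(-149) + 110 = ((-23 + (-5 + ((2 + 5) - 1))) - 33)*(-149) + 110 = ((-23 + (-5 + (7 - 1))) - 33)*(-149) + 110 = ((-23 + (-5 + 6)) - 33)*(-149) + 110 = ((-23 + 1) - 33)*(-149) + 110 = (-22 - 33)*(-149) + 110 = -55*(-149) + 110 = 8195 + 110 = 8305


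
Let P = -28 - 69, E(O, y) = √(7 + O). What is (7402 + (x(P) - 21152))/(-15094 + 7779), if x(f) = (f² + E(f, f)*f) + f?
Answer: 634/1045 + 291*I*√10/7315 ≈ 0.6067 + 0.1258*I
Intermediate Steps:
P = -97
x(f) = f + f² + f*√(7 + f) (x(f) = (f² + √(7 + f)*f) + f = (f² + f*√(7 + f)) + f = f + f² + f*√(7 + f))
(7402 + (x(P) - 21152))/(-15094 + 7779) = (7402 + (-97*(1 - 97 + √(7 - 97)) - 21152))/(-15094 + 7779) = (7402 + (-97*(1 - 97 + √(-90)) - 21152))/(-7315) = (7402 + (-97*(1 - 97 + 3*I*√10) - 21152))*(-1/7315) = (7402 + (-97*(-96 + 3*I*√10) - 21152))*(-1/7315) = (7402 + ((9312 - 291*I*√10) - 21152))*(-1/7315) = (7402 + (-11840 - 291*I*√10))*(-1/7315) = (-4438 - 291*I*√10)*(-1/7315) = 634/1045 + 291*I*√10/7315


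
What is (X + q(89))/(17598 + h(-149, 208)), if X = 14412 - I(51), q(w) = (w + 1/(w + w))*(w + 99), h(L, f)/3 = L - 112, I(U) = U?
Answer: 922457/498845 ≈ 1.8492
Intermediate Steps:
h(L, f) = -336 + 3*L (h(L, f) = 3*(L - 112) = 3*(-112 + L) = -336 + 3*L)
q(w) = (99 + w)*(w + 1/(2*w)) (q(w) = (w + 1/(2*w))*(99 + w) = (99 + w)*(w + 1/(2*w)))
X = 14361 (X = 14412 - 1*51 = 14412 - 51 = 14361)
(X + q(89))/(17598 + h(-149, 208)) = (14361 + (½ + 89² + 99*89 + (99/2)/89))/(17598 + (-336 + 3*(-149))) = (14361 + (½ + 7921 + 8811 + (99/2)*(1/89)))/(17598 + (-336 - 447)) = (14361 + (½ + 7921 + 8811 + 99/178))/(17598 - 783) = (14361 + 1489242/89)/16815 = (2767371/89)*(1/16815) = 922457/498845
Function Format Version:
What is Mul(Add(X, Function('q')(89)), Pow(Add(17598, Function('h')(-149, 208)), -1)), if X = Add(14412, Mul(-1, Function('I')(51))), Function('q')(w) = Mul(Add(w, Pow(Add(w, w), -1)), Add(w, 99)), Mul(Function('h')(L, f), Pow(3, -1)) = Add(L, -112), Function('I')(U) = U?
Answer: Rational(922457, 498845) ≈ 1.8492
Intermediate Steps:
Function('h')(L, f) = Add(-336, Mul(3, L)) (Function('h')(L, f) = Mul(3, Add(L, -112)) = Mul(3, Add(-112, L)) = Add(-336, Mul(3, L)))
Function('q')(w) = Mul(Add(99, w), Add(w, Mul(Rational(1, 2), Pow(w, -1)))) (Function('q')(w) = Mul(Add(w, Pow(Mul(2, w), -1)), Add(99, w)) = Mul(Add(w, Mul(Rational(1, 2), Pow(w, -1))), Add(99, w)) = Mul(Add(99, w), Add(w, Mul(Rational(1, 2), Pow(w, -1)))))
X = 14361 (X = Add(14412, Mul(-1, 51)) = Add(14412, -51) = 14361)
Mul(Add(X, Function('q')(89)), Pow(Add(17598, Function('h')(-149, 208)), -1)) = Mul(Add(14361, Add(Rational(1, 2), Pow(89, 2), Mul(99, 89), Mul(Rational(99, 2), Pow(89, -1)))), Pow(Add(17598, Add(-336, Mul(3, -149))), -1)) = Mul(Add(14361, Add(Rational(1, 2), 7921, 8811, Mul(Rational(99, 2), Rational(1, 89)))), Pow(Add(17598, Add(-336, -447)), -1)) = Mul(Add(14361, Add(Rational(1, 2), 7921, 8811, Rational(99, 178))), Pow(Add(17598, -783), -1)) = Mul(Add(14361, Rational(1489242, 89)), Pow(16815, -1)) = Mul(Rational(2767371, 89), Rational(1, 16815)) = Rational(922457, 498845)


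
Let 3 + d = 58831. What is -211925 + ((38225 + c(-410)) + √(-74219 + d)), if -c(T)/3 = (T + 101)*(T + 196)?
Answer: -372078 + I*√15391 ≈ -3.7208e+5 + 124.06*I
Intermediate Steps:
d = 58828 (d = -3 + 58831 = 58828)
c(T) = -3*(101 + T)*(196 + T) (c(T) = -3*(T + 101)*(T + 196) = -3*(101 + T)*(196 + T))
-211925 + ((38225 + c(-410)) + √(-74219 + d)) = -211925 + ((38225 + (-59388 - 891*(-410) - 3*(-410)²)) + √(-74219 + 58828)) = -211925 + ((38225 + (-59388 + 365310 - 3*168100)) + √(-15391)) = -211925 + ((38225 + (-59388 + 365310 - 504300)) + I*√15391) = -211925 + ((38225 - 198378) + I*√15391) = -211925 + (-160153 + I*√15391) = -372078 + I*√15391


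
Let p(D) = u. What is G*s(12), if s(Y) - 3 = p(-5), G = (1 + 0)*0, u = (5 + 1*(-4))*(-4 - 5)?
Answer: 0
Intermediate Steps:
u = -9 (u = (5 - 4)*(-9) = 1*(-9) = -9)
G = 0 (G = 1*0 = 0)
p(D) = -9
s(Y) = -6 (s(Y) = 3 - 9 = -6)
G*s(12) = 0*(-6) = 0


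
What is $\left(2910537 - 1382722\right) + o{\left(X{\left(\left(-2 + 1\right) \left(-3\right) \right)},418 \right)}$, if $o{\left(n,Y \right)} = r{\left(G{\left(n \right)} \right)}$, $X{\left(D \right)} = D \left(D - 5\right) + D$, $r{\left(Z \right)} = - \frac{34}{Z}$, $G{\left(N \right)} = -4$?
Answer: $\frac{3055647}{2} \approx 1.5278 \cdot 10^{6}$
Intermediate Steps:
$X{\left(D \right)} = D + D \left(-5 + D\right)$ ($X{\left(D \right)} = D \left(D - 5\right) + D = D \left(-5 + D\right) + D = D + D \left(-5 + D\right)$)
$o{\left(n,Y \right)} = \frac{17}{2}$ ($o{\left(n,Y \right)} = - \frac{34}{-4} = \left(-34\right) \left(- \frac{1}{4}\right) = \frac{17}{2}$)
$\left(2910537 - 1382722\right) + o{\left(X{\left(\left(-2 + 1\right) \left(-3\right) \right)},418 \right)} = \left(2910537 - 1382722\right) + \frac{17}{2} = 1527815 + \frac{17}{2} = \frac{3055647}{2}$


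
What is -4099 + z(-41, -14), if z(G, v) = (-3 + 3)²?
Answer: -4099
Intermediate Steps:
z(G, v) = 0 (z(G, v) = 0² = 0)
-4099 + z(-41, -14) = -4099 + 0 = -4099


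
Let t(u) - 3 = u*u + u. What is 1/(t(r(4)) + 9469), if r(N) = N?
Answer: 1/9492 ≈ 0.00010535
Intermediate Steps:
t(u) = 3 + u + u² (t(u) = 3 + (u*u + u) = 3 + (u² + u) = 3 + (u + u²) = 3 + u + u²)
1/(t(r(4)) + 9469) = 1/((3 + 4 + 4²) + 9469) = 1/((3 + 4 + 16) + 9469) = 1/(23 + 9469) = 1/9492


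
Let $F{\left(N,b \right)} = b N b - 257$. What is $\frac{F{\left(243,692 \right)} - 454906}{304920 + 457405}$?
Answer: $\frac{115908789}{762325} \approx 152.05$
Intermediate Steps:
$F{\left(N,b \right)} = -257 + N b^{2}$ ($F{\left(N,b \right)} = N b b - 257 = N b^{2} - 257 = -257 + N b^{2}$)
$\frac{F{\left(243,692 \right)} - 454906}{304920 + 457405} = \frac{\left(-257 + 243 \cdot 692^{2}\right) - 454906}{304920 + 457405} = \frac{\left(-257 + 243 \cdot 478864\right) - 454906}{762325} = \left(\left(-257 + 116363952\right) - 454906\right) \frac{1}{762325} = \left(116363695 - 454906\right) \frac{1}{762325} = 115908789 \cdot \frac{1}{762325} = \frac{115908789}{762325}$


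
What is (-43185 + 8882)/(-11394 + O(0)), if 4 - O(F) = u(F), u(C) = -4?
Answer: 34303/11386 ≈ 3.0127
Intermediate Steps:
O(F) = 8 (O(F) = 4 - 1*(-4) = 4 + 4 = 8)
(-43185 + 8882)/(-11394 + O(0)) = (-43185 + 8882)/(-11394 + 8) = -34303/(-11386) = -34303*(-1/11386) = 34303/11386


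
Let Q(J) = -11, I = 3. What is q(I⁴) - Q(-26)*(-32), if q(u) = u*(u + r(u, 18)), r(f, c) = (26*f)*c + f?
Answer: 3083318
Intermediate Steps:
r(f, c) = f + 26*c*f (r(f, c) = 26*c*f + f = f + 26*c*f)
q(u) = 470*u² (q(u) = u*(u + u*(1 + 26*18)) = u*(u + u*(1 + 468)) = u*(u + u*469) = u*(u + 469*u) = u*(470*u) = 470*u²)
q(I⁴) - Q(-26)*(-32) = 470*(3⁴)² - (-11)*(-32) = 470*81² - 1*352 = 470*6561 - 352 = 3083670 - 352 = 3083318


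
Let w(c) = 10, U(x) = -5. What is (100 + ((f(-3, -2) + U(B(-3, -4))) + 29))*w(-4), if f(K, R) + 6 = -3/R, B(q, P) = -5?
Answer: 1195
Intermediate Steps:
f(K, R) = -6 - 3/R
(100 + ((f(-3, -2) + U(B(-3, -4))) + 29))*w(-4) = (100 + (((-6 - 3/(-2)) - 5) + 29))*10 = (100 + (((-6 - 3*(-½)) - 5) + 29))*10 = (100 + (((-6 + 3/2) - 5) + 29))*10 = (100 + ((-9/2 - 5) + 29))*10 = (100 + (-19/2 + 29))*10 = (100 + 39/2)*10 = (239/2)*10 = 1195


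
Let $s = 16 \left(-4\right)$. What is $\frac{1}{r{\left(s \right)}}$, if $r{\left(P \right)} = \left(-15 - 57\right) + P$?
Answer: $- \frac{1}{136} \approx -0.0073529$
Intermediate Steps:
$s = -64$
$r{\left(P \right)} = -72 + P$
$\frac{1}{r{\left(s \right)}} = \frac{1}{-72 - 64} = \frac{1}{-136} = - \frac{1}{136}$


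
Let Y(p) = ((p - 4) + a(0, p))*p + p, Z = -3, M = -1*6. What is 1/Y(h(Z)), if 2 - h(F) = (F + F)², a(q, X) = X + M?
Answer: 1/2618 ≈ 0.00038197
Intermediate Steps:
M = -6
a(q, X) = -6 + X (a(q, X) = X - 6 = -6 + X)
h(F) = 2 - 4*F² (h(F) = 2 - (F + F)² = 2 - (2*F)² = 2 - 4*F²)
Y(p) = p + p*(-10 + 2*p) (Y(p) = ((p - 4) + (-6 + p))*p + p = ((-4 + p) + (-6 + p))*p + p = (-10 + 2*p)*p + p = p*(-10 + 2*p) + p = p + p*(-10 + 2*p))
1/Y(h(Z)) = 1/((2 - 4*(-3)²)*(-9 + 2*(2 - 4*(-3)²))) = 1/((2 - 4*9)*(-9 + 2*(2 - 4*9))) = 1/((2 - 36)*(-9 + 2*(2 - 36))) = 1/(-34*(-9 + 2*(-34))) = 1/(-34*(-9 - 68)) = 1/(-34*(-77)) = 1/2618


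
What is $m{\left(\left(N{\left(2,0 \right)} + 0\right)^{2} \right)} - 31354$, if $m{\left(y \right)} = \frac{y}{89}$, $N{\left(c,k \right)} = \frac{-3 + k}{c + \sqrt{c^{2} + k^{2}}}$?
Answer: $- \frac{44648087}{1424} \approx -31354.0$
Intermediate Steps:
$N{\left(c,k \right)} = \frac{-3 + k}{c + \sqrt{c^{2} + k^{2}}}$
$m{\left(y \right)} = \frac{y}{89}$ ($m{\left(y \right)} = y \frac{1}{89} = \frac{y}{89}$)
$m{\left(\left(N{\left(2,0 \right)} + 0\right)^{2} \right)} - 31354 = \frac{\left(\frac{-3 + 0}{2 + \sqrt{2^{2} + 0^{2}}} + 0\right)^{2}}{89} - 31354 = \frac{\left(\frac{1}{2 + \sqrt{4 + 0}} \left(-3\right) + 0\right)^{2}}{89} - 31354 = \frac{\left(\frac{1}{2 + \sqrt{4}} \left(-3\right) + 0\right)^{2}}{89} - 31354 = \frac{\left(\frac{1}{2 + 2} \left(-3\right) + 0\right)^{2}}{89} - 31354 = \frac{\left(\frac{1}{4} \left(-3\right) + 0\right)^{2}}{89} - 31354 = \frac{\left(- \frac{3}{4} + 0\right)^{2}}{89} - 31354 = \frac{\left(- \frac{3}{4}\right)^{2}}{89} - 31354 = \frac{1}{89} \cdot \frac{9}{16} - 31354 = \frac{9}{1424} - 31354 = - \frac{44648087}{1424}$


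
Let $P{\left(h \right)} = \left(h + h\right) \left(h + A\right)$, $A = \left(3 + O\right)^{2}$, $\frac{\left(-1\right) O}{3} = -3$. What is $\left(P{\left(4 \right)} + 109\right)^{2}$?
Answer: $1671849$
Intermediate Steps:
$O = 9$ ($O = \left(-3\right) \left(-3\right) = 9$)
$A = 144$ ($A = \left(3 + 9\right)^{2} = 12^{2} = 144$)
$P{\left(h \right)} = 2 h \left(144 + h\right)$ ($P{\left(h \right)} = \left(h + h\right) \left(h + 144\right) = 2 h \left(144 + h\right)$)
$\left(P{\left(4 \right)} + 109\right)^{2} = \left(2 \cdot 4 \left(144 + 4\right) + 109\right)^{2} = \left(2 \cdot 4 \cdot 148 + 109\right)^{2} = \left(1184 + 109\right)^{2} = 1293^{2} = 1671849$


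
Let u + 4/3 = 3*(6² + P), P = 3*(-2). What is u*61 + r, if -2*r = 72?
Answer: 16118/3 ≈ 5372.7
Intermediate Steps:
P = -6
r = -36 (r = -½*72 = -36)
u = 266/3 (u = -4/3 + 3*(6² - 6) = -4/3 + 3*(36 - 6) = -4/3 + 3*30 = -4/3 + 90 = 266/3 ≈ 88.667)
u*61 + r = (266/3)*61 - 36 = 16226/3 - 36 = 16118/3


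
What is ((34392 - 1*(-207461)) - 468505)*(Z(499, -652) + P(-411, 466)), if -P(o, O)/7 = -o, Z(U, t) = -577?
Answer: 782856008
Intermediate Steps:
P(o, O) = 7*o (P(o, O) = -(-7)*o = 7*o)
((34392 - 1*(-207461)) - 468505)*(Z(499, -652) + P(-411, 466)) = ((34392 - 1*(-207461)) - 468505)*(-577 + 7*(-411)) = ((34392 + 207461) - 468505)*(-577 - 2877) = (241853 - 468505)*(-3454) = -226652*(-3454) = 782856008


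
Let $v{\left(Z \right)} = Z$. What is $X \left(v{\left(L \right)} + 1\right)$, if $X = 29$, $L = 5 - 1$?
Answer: $145$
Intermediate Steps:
$L = 4$
$X \left(v{\left(L \right)} + 1\right) = 29 \left(4 + 1\right) = 29 \cdot 5 = 145$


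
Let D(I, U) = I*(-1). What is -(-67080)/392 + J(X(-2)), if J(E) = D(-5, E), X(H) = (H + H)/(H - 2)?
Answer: 8630/49 ≈ 176.12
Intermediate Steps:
D(I, U) = -I
X(H) = 2*H/(-2 + H) (X(H) = (2*H)/(-2 + H) = 2*H/(-2 + H))
J(E) = 5 (J(E) = -1*(-5) = 5)
-(-67080)/392 + J(X(-2)) = -(-67080)/392 + 5 = -215*(-39/49) + 5 = 8385/49 + 5 = 8630/49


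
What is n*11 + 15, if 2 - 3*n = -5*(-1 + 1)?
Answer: 67/3 ≈ 22.333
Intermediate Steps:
n = 2/3 (n = 2/3 - (-5)*(-1 + 1)/3 = 2/3 - (-5)*0/3 = 2/3 - 1/3*0 = 2/3 + 0 = 2/3 ≈ 0.66667)
n*11 + 15 = (2/3)*11 + 15 = 22/3 + 15 = 67/3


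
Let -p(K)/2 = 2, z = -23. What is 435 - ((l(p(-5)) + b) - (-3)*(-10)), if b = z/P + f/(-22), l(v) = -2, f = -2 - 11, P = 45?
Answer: 462251/990 ≈ 466.92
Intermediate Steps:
p(K) = -4 (p(K) = -2*2 = -4)
f = -13
b = 79/990 (b = -23/45 - 13/(-22) = -23*1/45 - 13*(-1/22) = -23/45 + 13/22 = 79/990 ≈ 0.079798)
435 - ((l(p(-5)) + b) - (-3)*(-10)) = 435 - ((-2 + 79/990) - (-3)*(-10)) = 435 - (-1901/990 - 1*30) = 435 - (-1901/990 - 30) = 435 - 1*(-31601/990) = 435 + 31601/990 = 462251/990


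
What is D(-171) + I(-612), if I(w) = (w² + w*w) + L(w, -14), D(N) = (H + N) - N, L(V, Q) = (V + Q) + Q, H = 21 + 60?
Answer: 748529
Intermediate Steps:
H = 81
L(V, Q) = V + 2*Q (L(V, Q) = (Q + V) + Q = V + 2*Q)
D(N) = 81 (D(N) = (81 + N) - N = 81)
I(w) = -28 + w + 2*w² (I(w) = (w² + w*w) + (w + 2*(-14)) = (w² + w²) + (w - 28) = 2*w² + (-28 + w) = -28 + w + 2*w²)
D(-171) + I(-612) = 81 + (-28 - 612 + 2*(-612)²) = 81 + (-28 - 612 + 2*374544) = 81 + (-28 - 612 + 749088) = 81 + 748448 = 748529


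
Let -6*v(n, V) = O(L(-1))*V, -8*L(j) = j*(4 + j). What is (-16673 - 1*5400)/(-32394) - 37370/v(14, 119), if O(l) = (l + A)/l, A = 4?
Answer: 4376416417/26984202 ≈ 162.18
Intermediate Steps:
L(j) = -j*(4 + j)/8
O(l) = (4 + l)/l (O(l) = (l + 4)/l = (4 + l)/l)
v(n, V) = -35*V/18 (v(n, V) = -(4 - 1/8*(-1)*(4 - 1))/((-1/8*(-1)*(4 - 1)))*V/6 = -(4 - 1/8*(-1)*3)/((-1/8*(-1)*3))*V/6 = -(4 + 3/8)/(3/8)*V/6 = -(8/3)*(35/8)*V/6 = -35*V/18)
(-16673 - 1*5400)/(-32394) - 37370/v(14, 119) = (-16673 - 1*5400)/(-32394) - 37370/((-35/18*119)) = (-16673 - 5400)*(-1/32394) - 37370/(-4165/18) = -22073*(-1/32394) - 37370*(-18/4165) = 22073/32394 + 134532/833 = 4376416417/26984202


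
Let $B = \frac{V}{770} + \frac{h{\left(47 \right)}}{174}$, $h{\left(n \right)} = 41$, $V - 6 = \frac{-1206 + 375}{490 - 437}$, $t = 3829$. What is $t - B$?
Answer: $\frac{6796978828}{1775235} \approx 3828.8$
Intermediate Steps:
$V = - \frac{513}{53}$ ($V = 6 + \frac{-1206 + 375}{490 - 437} = 6 - \frac{831}{53} = - \frac{513}{53} \approx -9.6792$)
$B = \frac{395987}{1775235}$ ($B = - \frac{513}{53 \cdot 770} + \frac{41}{174} = \left(- \frac{513}{53}\right) \frac{1}{770} + 41 \cdot \frac{1}{174} = - \frac{513}{40810} + \frac{41}{174} = \frac{395987}{1775235} \approx 0.22306$)
$t - B = 3829 - \frac{395987}{1775235} = \frac{6796978828}{1775235}$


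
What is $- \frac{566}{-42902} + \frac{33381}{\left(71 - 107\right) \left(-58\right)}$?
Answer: $\frac{79627415}{4976632} \approx 16.0$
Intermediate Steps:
$- \frac{566}{-42902} + \frac{33381}{\left(71 - 107\right) \left(-58\right)} = \left(-566\right) \left(- \frac{1}{42902}\right) + \frac{33381}{\left(-36\right) \left(-58\right)} = \frac{283}{21451} + \frac{33381}{2088} = \frac{283}{21451} + 33381 \cdot \frac{1}{2088} = \frac{283}{21451} + \frac{3709}{232} = \frac{79627415}{4976632}$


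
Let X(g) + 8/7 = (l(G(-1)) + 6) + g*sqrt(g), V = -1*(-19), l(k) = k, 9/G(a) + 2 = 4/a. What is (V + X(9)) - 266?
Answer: -3033/14 ≈ -216.64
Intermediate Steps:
G(a) = 9/(-2 + 4/a)
V = 19
X(g) = 47/14 + g**(3/2) (X(g) = -8/7 + ((-9*(-1)/(-4 + 2*(-1)) + 6) + g*sqrt(g)) = -8/7 + ((-9*(-1)/(-4 - 2) + 6) + g**(3/2)) = -8/7 + ((-9*(-1)/(-6) + 6) + g**(3/2)) = -8/7 + ((-9*(-1)*(-1/6) + 6) + g**(3/2)) = -8/7 + ((-3/2 + 6) + g**(3/2)) = -8/7 + (9/2 + g**(3/2)) = 47/14 + g**(3/2))
(V + X(9)) - 266 = (19 + (47/14 + 9**(3/2))) - 266 = (19 + (47/14 + 27)) - 266 = (19 + 425/14) - 266 = 691/14 - 266 = -3033/14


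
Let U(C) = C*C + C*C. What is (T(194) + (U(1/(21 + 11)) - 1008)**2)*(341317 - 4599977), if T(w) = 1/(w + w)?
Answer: -27507049929478443065/6356992 ≈ -4.3271e+12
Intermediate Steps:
U(C) = 2*C**2 (U(C) = C**2 + C**2 = 2*C**2)
T(w) = 1/(2*w)
(T(194) + (U(1/(21 + 11)) - 1008)**2)*(341317 - 4599977) = ((1/2)/194 + (2*(1/(21 + 11))**2 - 1008)**2)*(341317 - 4599977) = ((1/2)*(1/194) + (2*(1/32)**2 - 1008)**2)*(-4258660) = (1/388 + (2*(1/32)**2 - 1008)**2)*(-4258660) = (1/388 + (2*(1/1024) - 1008)**2)*(-4258660) = (1/388 + (1/512 - 1008)**2)*(-4258660) = (1/388 + (-516095/512)**2)*(-4258660) = (1/388 + 266354049025/262144)*(-4258660) = (25836342820961/25427968)*(-4258660) = -27507049929478443065/6356992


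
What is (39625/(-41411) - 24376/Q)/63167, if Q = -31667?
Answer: -245370339/82834812107879 ≈ -2.9622e-6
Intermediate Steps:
(39625/(-41411) - 24376/Q)/63167 = (39625/(-41411) - 24376/(-31667))/63167 = (39625*(-1/41411) - 24376*(-1/31667))*(1/63167) = (-39625/41411 + 24376/31667)*(1/63167) = -245370339/1311362137*1/63167 = -245370339/82834812107879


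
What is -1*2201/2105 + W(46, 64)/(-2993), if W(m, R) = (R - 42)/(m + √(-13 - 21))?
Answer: (-6587593*√34 + 303075588*I)/(6300265*(√34 - 46*I)) ≈ -1.0458 + 1.9935e-5*I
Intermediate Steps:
W(m, R) = (-42 + R)/(m + I*√34) (W(m, R) = (-42 + R)/(m + √(-34)) = (-42 + R)/(m + I*√34))
-1*2201/2105 + W(46, 64)/(-2993) = -1*2201/2105 + ((-42 + 64)/(46 + I*√34))/(-2993) = -2201*1/2105 + (22/(46 + I*√34))*(-1/2993) = -2201/2105 + (22/(46 + I*√34))*(-1/2993) = -2201/2105 - 22/(2993*(46 + I*√34))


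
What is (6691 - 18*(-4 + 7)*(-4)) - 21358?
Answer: -14451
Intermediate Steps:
(6691 - 18*(-4 + 7)*(-4)) - 21358 = (6691 - 18*3*(-4)) - 21358 = (6691 - 54*(-4)) - 21358 = (6691 + 216) - 21358 = 6907 - 21358 = -14451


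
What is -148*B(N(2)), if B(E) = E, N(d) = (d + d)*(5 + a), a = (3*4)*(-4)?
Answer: 25456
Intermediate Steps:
a = -48 (a = 12*(-4) = -48)
N(d) = -86*d (N(d) = (d + d)*(5 - 48) = (2*d)*(-43) = -86*d)
-148*B(N(2)) = -(-12728)*2 = -148*(-172) = 25456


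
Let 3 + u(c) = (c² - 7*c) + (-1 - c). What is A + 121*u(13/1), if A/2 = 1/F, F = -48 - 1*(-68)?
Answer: 73811/10 ≈ 7381.1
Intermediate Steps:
F = 20 (F = -48 + 68 = 20)
A = ⅒ (A = 2/20 = 2*(1/20) = ⅒ ≈ 0.10000)
u(c) = -4 + c² - 8*c (u(c) = -3 + ((c² - 7*c) + (-1 - c)) = -3 + (-1 + c² - 8*c) = -4 + c² - 8*c)
A + 121*u(13/1) = ⅒ + 121*(-4 + (13/1)² - 104/1) = ⅒ + 121*(-4 + (13*1)² - 104) = ⅒ + 121*(-4 + 13² - 8*13) = ⅒ + 121*(-4 + 169 - 104) = ⅒ + 121*61 = ⅒ + 7381 = 73811/10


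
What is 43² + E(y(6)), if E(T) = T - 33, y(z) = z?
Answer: 1822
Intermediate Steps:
E(T) = -33 + T
43² + E(y(6)) = 43² + (-33 + 6) = 1849 - 27 = 1822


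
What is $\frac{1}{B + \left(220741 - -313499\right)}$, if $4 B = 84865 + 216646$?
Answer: $\frac{4}{2438471} \approx 1.6404 \cdot 10^{-6}$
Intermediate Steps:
$B = \frac{301511}{4}$ ($B = \frac{84865 + 216646}{4} = \frac{1}{4} \cdot 301511 = \frac{301511}{4} \approx 75378.0$)
$\frac{1}{B + \left(220741 - -313499\right)} = \frac{1}{\frac{301511}{4} + \left(220741 - -313499\right)} = \frac{1}{\frac{301511}{4} + \left(220741 + 313499\right)} = \frac{1}{\frac{301511}{4} + 534240} = \frac{1}{\frac{2438471}{4}} = \frac{4}{2438471}$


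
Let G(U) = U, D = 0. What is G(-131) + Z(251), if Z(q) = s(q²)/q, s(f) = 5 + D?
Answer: -32876/251 ≈ -130.98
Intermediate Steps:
s(f) = 5 (s(f) = 5 + 0 = 5)
Z(q) = 5/q
G(-131) + Z(251) = -131 + 5/251 = -32876/251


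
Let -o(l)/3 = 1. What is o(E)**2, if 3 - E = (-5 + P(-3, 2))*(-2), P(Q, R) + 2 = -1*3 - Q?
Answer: 9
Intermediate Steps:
P(Q, R) = -5 - Q (P(Q, R) = -2 + (-1*3 - Q) = -2 + (-3 - Q) = -5 - Q)
E = -11 (E = 3 - (-5 + (-5 - 1*(-3)))*(-2) = 3 - (-5 + (-5 + 3))*(-2) = 3 - (-5 - 2)*(-2) = 3 - (-7)*(-2) = 3 - 1*14 = 3 - 14 = -11)
o(l) = -3 (o(l) = -3*1 = -3)
o(E)**2 = (-3)**2 = 9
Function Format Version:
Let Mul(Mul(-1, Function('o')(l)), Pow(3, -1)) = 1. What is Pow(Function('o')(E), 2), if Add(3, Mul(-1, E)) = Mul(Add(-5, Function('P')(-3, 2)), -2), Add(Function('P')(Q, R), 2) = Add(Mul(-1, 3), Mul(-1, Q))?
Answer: 9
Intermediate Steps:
Function('P')(Q, R) = Add(-5, Mul(-1, Q)) (Function('P')(Q, R) = Add(-2, Add(Mul(-1, 3), Mul(-1, Q))) = Add(-2, Add(-3, Mul(-1, Q))) = Add(-5, Mul(-1, Q)))
E = -11 (E = Add(3, Mul(-1, Mul(Add(-5, Add(-5, Mul(-1, -3))), -2))) = Add(3, Mul(-1, Mul(Add(-5, Add(-5, 3)), -2))) = Add(3, Mul(-1, Mul(Add(-5, -2), -2))) = Add(3, Mul(-1, Mul(-7, -2))) = Add(3, Mul(-1, 14)) = Add(3, -14) = -11)
Function('o')(l) = -3 (Function('o')(l) = Mul(-3, 1) = -3)
Pow(Function('o')(E), 2) = Pow(-3, 2) = 9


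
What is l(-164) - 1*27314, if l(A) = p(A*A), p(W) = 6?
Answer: -27308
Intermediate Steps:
l(A) = 6
l(-164) - 1*27314 = 6 - 1*27314 = 6 - 27314 = -27308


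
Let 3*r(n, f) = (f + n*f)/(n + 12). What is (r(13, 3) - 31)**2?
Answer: 579121/625 ≈ 926.59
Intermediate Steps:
r(n, f) = (f + f*n)/(3*(12 + n)) (r(n, f) = ((f + n*f)/(n + 12))/3 = ((f + f*n)/(12 + n))/3 = (f + f*n)/(3*(12 + n)))
(r(13, 3) - 31)**2 = ((1/3)*3*(1 + 13)/(12 + 13) - 31)**2 = ((1/3)*3*14/25 - 31)**2 = ((1/3)*3*(1/25)*14 - 31)**2 = (14/25 - 31)**2 = (-761/25)**2 = 579121/625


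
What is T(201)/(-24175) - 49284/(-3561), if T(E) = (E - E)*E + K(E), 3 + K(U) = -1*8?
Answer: 397159957/28695725 ≈ 13.840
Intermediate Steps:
K(U) = -11 (K(U) = -3 - 1*8 = -3 - 8 = -11)
T(E) = -11 (T(E) = (E - E)*E - 11 = 0*E - 11 = 0 - 11 = -11)
T(201)/(-24175) - 49284/(-3561) = -11/(-24175) - 49284/(-3561) = -11*(-1/24175) - 49284*(-1/3561) = 11/24175 + 16428/1187 = 397159957/28695725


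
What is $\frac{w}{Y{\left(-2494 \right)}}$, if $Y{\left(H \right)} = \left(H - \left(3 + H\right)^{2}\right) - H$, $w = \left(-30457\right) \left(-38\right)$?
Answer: $- \frac{1157366}{6205081} \approx -0.18652$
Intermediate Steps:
$w = 1157366$
$Y{\left(H \right)} = - \left(3 + H\right)^{2}$
$\frac{w}{Y{\left(-2494 \right)}} = \frac{1157366}{\left(-1\right) \left(3 - 2494\right)^{2}} = \frac{1157366}{\left(-1\right) \left(-2491\right)^{2}} = \frac{1157366}{\left(-1\right) 6205081} = \frac{1157366}{-6205081} = 1157366 \left(- \frac{1}{6205081}\right) = - \frac{1157366}{6205081}$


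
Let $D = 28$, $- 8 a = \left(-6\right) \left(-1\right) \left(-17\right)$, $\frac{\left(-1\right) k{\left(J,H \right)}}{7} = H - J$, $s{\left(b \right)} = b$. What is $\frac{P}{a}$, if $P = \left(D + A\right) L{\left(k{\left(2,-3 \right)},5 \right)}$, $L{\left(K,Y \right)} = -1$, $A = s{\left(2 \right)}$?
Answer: $- \frac{40}{17} \approx -2.3529$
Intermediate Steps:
$k{\left(J,H \right)} = - 7 H + 7 J$ ($k{\left(J,H \right)} = - 7 \left(H - J\right) = - 7 H + 7 J$)
$A = 2$
$a = \frac{51}{4}$ ($a = - \frac{\left(-6\right) \left(-1\right) \left(-17\right)}{8} = - \frac{6 \left(-17\right)}{8} = \left(- \frac{1}{8}\right) \left(-102\right) = \frac{51}{4} \approx 12.75$)
$P = -30$ ($P = \left(28 + 2\right) \left(-1\right) = 30 \left(-1\right) = -30$)
$\frac{P}{a} = - \frac{30}{\frac{51}{4}} = \left(-30\right) \frac{4}{51} = - \frac{40}{17}$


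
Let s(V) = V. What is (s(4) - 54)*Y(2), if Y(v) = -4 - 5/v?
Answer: 325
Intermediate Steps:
Y(v) = -4 - 5/v
(s(4) - 54)*Y(2) = (4 - 54)*(-4 - 5/2) = -50*(-4 - 5*½) = -50*(-4 - 5/2) = -50*(-13/2) = 325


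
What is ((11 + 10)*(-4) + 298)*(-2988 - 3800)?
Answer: -1452632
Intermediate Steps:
((11 + 10)*(-4) + 298)*(-2988 - 3800) = (21*(-4) + 298)*(-6788) = (-84 + 298)*(-6788) = 214*(-6788) = -1452632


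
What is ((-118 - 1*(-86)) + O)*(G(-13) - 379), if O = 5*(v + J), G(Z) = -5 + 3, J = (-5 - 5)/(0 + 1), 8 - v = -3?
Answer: 10287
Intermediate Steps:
v = 11 (v = 8 - 1*(-3) = 8 + 3 = 11)
J = -10 (J = -10/1 = -10*1 = -10)
G(Z) = -2
O = 5 (O = 5*(11 - 10) = 5*1 = 5)
((-118 - 1*(-86)) + O)*(G(-13) - 379) = ((-118 - 1*(-86)) + 5)*(-2 - 379) = ((-118 + 86) + 5)*(-381) = (-32 + 5)*(-381) = -27*(-381) = 10287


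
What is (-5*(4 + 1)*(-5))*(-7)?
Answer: -875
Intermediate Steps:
(-5*(4 + 1)*(-5))*(-7) = (-5*5*(-5))*(-7) = -25*(-5)*(-7) = 125*(-7) = -875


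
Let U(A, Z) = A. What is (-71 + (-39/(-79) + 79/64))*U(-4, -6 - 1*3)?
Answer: 350239/1264 ≈ 277.09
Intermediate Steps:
(-71 + (-39/(-79) + 79/64))*U(-4, -6 - 1*3) = (-71 + (-39/(-79) + 79/64))*(-4) = (-71 + (-39*(-1/79) + 79*(1/64)))*(-4) = (-71 + (39/79 + 79/64))*(-4) = (-71 + 8737/5056)*(-4) = -350239/5056*(-4) = 350239/1264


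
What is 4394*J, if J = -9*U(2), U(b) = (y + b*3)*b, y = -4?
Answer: -158184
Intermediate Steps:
U(b) = b*(-4 + 3*b) (U(b) = (-4 + b*3)*b = (-4 + 3*b)*b = b*(-4 + 3*b))
J = -36 (J = -18*(-4 + 3*2) = -18*(-4 + 6) = -18*2 = -9*4 = -36)
4394*J = 4394*(-36) = -158184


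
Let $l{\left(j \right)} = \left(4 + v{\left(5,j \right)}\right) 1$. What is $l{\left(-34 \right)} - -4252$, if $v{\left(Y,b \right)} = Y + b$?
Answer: $4227$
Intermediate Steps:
$l{\left(j \right)} = 9 + j$ ($l{\left(j \right)} = \left(4 + \left(5 + j\right)\right) 1 = \left(9 + j\right) 1 = 9 + j$)
$l{\left(-34 \right)} - -4252 = \left(9 - 34\right) - -4252 = -25 + 4252 = 4227$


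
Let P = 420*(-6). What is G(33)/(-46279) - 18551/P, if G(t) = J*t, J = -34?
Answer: 861349169/116623080 ≈ 7.3857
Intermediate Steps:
G(t) = -34*t
P = -2520
G(33)/(-46279) - 18551/P = -34*33/(-46279) - 18551/(-2520) = -1122*(-1/46279) - 18551*(-1/2520) = 1122/46279 + 18551/2520 = 861349169/116623080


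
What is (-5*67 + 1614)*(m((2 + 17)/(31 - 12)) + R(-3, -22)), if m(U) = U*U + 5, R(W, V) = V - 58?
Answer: -94646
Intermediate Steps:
R(W, V) = -58 + V
m(U) = 5 + U² (m(U) = U² + 5 = 5 + U²)
(-5*67 + 1614)*(m((2 + 17)/(31 - 12)) + R(-3, -22)) = (-5*67 + 1614)*((5 + ((2 + 17)/(31 - 12))²) + (-58 - 22)) = (-335 + 1614)*((5 + (19/19)²) - 80) = 1279*((5 + (19*(1/19))²) - 80) = 1279*((5 + 1²) - 80) = 1279*((5 + 1) - 80) = 1279*(6 - 80) = 1279*(-74) = -94646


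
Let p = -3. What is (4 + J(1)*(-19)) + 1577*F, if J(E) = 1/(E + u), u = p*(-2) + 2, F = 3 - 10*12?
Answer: -1660564/9 ≈ -1.8451e+5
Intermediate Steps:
F = -117 (F = 3 - 120 = -117)
u = 8 (u = -3*(-2) + 2 = 6 + 2 = 8)
J(E) = 1/(8 + E) (J(E) = 1/(E + 8) = 1/(8 + E))
(4 + J(1)*(-19)) + 1577*F = (4 - 19/(8 + 1)) + 1577*(-117) = (4 - 19/9) - 184509 = 17/9 - 184509 = -1660564/9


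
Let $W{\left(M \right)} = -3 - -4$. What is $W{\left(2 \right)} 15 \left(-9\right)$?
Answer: $-135$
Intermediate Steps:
$W{\left(M \right)} = 1$ ($W{\left(M \right)} = -3 + 4 = 1$)
$W{\left(2 \right)} 15 \left(-9\right) = 1 \cdot 15 \left(-9\right) = 15 \left(-9\right) = -135$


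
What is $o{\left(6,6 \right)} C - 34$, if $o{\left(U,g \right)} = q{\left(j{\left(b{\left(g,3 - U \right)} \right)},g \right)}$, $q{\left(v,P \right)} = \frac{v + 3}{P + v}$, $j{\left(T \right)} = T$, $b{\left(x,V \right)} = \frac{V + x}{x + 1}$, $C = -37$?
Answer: $- \frac{806}{15} \approx -53.733$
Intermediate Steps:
$b{\left(x,V \right)} = \frac{V + x}{1 + x}$
$q{\left(v,P \right)} = \frac{3 + v}{P + v}$
$o{\left(U,g \right)} = \frac{3 + \frac{3 + g - U}{1 + g}}{g + \frac{3 + g - U}{1 + g}}$ ($o{\left(U,g \right)} = \frac{3 + \frac{\left(3 - U\right) + g}{1 + g}}{g + \frac{\left(3 - U\right) + g}{1 + g}} = \frac{3 + \frac{3 + g - U}{1 + g}}{g + \frac{3 + g - U}{1 + g}}$)
$o{\left(6,6 \right)} C - 34 = \frac{6 - 6 + 4 \cdot 6}{3 + 6 - 6 + 6 \left(1 + 6\right)} \left(-37\right) - 34 = \frac{6 - 6 + 24}{3 + 6 - 6 + 6 \cdot 7} \left(-37\right) - 34 = \frac{1}{3 + 6 - 6 + 42} \cdot 24 \left(-37\right) - 34 = \frac{1}{45} \cdot 24 \left(-37\right) - 34 = \frac{8}{15} \left(-37\right) - 34 = - \frac{296}{15} - 34 = - \frac{806}{15}$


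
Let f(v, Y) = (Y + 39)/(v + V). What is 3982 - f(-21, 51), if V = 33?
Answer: 7949/2 ≈ 3974.5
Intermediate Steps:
f(v, Y) = (39 + Y)/(33 + v) (f(v, Y) = (Y + 39)/(v + 33) = (39 + Y)/(33 + v))
3982 - f(-21, 51) = 3982 - (39 + 51)/(33 - 21) = 3982 - 90/12 = 3982 - 1*15/2 = 3982 - 15/2 = 7949/2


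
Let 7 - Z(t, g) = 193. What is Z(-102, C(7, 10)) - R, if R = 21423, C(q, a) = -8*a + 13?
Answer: -21609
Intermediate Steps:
C(q, a) = 13 - 8*a
Z(t, g) = -186 (Z(t, g) = 7 - 1*193 = 7 - 193 = -186)
Z(-102, C(7, 10)) - R = -186 - 1*21423 = -186 - 21423 = -21609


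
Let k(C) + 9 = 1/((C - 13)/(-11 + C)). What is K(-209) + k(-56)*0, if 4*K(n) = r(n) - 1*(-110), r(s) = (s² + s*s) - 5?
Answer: 87467/4 ≈ 21867.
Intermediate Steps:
r(s) = -5 + 2*s² (r(s) = (s² + s²) - 5 = 2*s² - 5 = -5 + 2*s²)
k(C) = -9 + (-11 + C)/(-13 + C) (k(C) = -9 + 1/((C - 13)/(-11 + C)) = -9 + 1/((-13 + C)/(-11 + C)) = -9 + (-11 + C)/(-13 + C))
K(n) = 105/4 + n²/2 (K(n) = ((-5 + 2*n²) - 1*(-110))/4 = ((-5 + 2*n²) + 110)/4 = (105 + 2*n²)/4 = 105/4 + n²/2)
K(-209) + k(-56)*0 = (105/4 + (½)*(-209)²) + (2*(53 - 4*(-56))/(-13 - 56))*0 = (105/4 + (½)*43681) + (2*(53 + 224)/(-69))*0 = (105/4 + 43681/2) + (2*(-1/69)*277)*0 = 87467/4 - 554/69*0 = 87467/4 + 0 = 87467/4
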